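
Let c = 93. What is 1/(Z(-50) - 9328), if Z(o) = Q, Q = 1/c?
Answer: -93/867503 ≈ -0.00010720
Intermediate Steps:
Q = 1/93 ≈ 0.010753
Z(o) = 1/93
1/(Z(-50) - 9328) = 1/(1/93 - 9328) = 1/(-867503/93) = -93/867503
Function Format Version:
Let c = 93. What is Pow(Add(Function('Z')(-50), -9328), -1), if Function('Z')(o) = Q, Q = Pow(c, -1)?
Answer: Rational(-93, 867503) ≈ -0.00010720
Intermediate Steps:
Q = Rational(1, 93) (Q = Pow(93, -1) = Rational(1, 93) ≈ 0.010753)
Function('Z')(o) = Rational(1, 93)
Pow(Add(Function('Z')(-50), -9328), -1) = Pow(Add(Rational(1, 93), -9328), -1) = Pow(Rational(-867503, 93), -1) = Rational(-93, 867503)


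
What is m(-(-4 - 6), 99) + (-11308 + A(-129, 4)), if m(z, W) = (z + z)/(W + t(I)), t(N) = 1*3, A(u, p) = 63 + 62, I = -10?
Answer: -570323/51 ≈ -11183.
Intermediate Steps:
A(u, p) = 125
t(N) = 3
m(z, W) = 2*z/(3 + W) (m(z, W) = (z + z)/(W + 3) = (2*z)/(3 + W) = 2*z/(3 + W))
m(-(-4 - 6), 99) + (-11308 + A(-129, 4)) = 2*(-(-4 - 6))/(3 + 99) + (-11308 + 125) = 2*(-1*(-10))/102 - 11183 = 2*10*(1/102) - 11183 = 10/51 - 11183 = -570323/51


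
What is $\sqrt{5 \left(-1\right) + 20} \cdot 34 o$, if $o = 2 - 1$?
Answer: $34 \sqrt{15} \approx 131.68$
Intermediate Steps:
$o = 1$ ($o = 2 - 1 = 1$)
$\sqrt{5 \left(-1\right) + 20} \cdot 34 o = \sqrt{5 \left(-1\right) + 20} \cdot 34 \cdot 1 = \sqrt{-5 + 20} \cdot 34 = \sqrt{15} \cdot 34 = 34 \sqrt{15}$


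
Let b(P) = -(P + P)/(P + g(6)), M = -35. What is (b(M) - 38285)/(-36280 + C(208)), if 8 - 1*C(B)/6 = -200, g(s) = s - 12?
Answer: 1569755/1436312 ≈ 1.0929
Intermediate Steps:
g(s) = -12 + s
C(B) = 1248 (C(B) = 48 - 6*(-200) = 48 + 1200 = 1248)
b(P) = -2*P/(-6 + P) (b(P) = -(P + P)/(P + (-12 + 6)) = -2*P/(P - 6) = -2*P/(-6 + P))
(b(M) - 38285)/(-36280 + C(208)) = (-2*(-35)/(-6 - 35) - 38285)/(-36280 + 1248) = (-2*(-35)/(-41) - 38285)/(-35032) = (-2*(-35)*(-1/41) - 38285)*(-1/35032) = (-70/41 - 38285)*(-1/35032) = -1569755/41*(-1/35032) = 1569755/1436312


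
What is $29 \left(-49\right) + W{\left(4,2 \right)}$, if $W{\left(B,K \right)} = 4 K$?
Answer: $-1413$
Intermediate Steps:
$29 \left(-49\right) + W{\left(4,2 \right)} = 29 \left(-49\right) + 4 \cdot 2 = -1421 + 8 = -1413$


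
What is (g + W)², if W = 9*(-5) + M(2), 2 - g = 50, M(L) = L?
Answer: 8281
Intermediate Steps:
g = -48 (g = 2 - 1*50 = 2 - 50 = -48)
W = -43 (W = 9*(-5) + 2 = -45 + 2 = -43)
(g + W)² = (-48 - 43)² = (-91)² = 8281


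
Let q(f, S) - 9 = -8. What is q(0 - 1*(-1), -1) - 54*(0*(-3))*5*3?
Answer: 1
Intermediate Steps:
q(f, S) = 1 (q(f, S) = 9 - 8 = 1)
q(0 - 1*(-1), -1) - 54*(0*(-3))*5*3 = 1 - 54*(0*(-3))*5*3 = 1 - 54*0*5*3 = 1 - 0*3 = 1 - 54*0 = 1 + 0 = 1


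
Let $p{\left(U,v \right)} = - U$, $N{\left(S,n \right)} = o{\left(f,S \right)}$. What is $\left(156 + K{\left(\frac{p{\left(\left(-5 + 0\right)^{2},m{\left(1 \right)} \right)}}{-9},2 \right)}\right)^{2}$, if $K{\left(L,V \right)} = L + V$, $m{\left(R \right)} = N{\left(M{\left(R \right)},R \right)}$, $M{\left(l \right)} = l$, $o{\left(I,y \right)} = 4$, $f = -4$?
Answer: $\frac{2093809}{81} \approx 25850.0$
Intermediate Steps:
$N{\left(S,n \right)} = 4$
$m{\left(R \right)} = 4$
$\left(156 + K{\left(\frac{p{\left(\left(-5 + 0\right)^{2},m{\left(1 \right)} \right)}}{-9},2 \right)}\right)^{2} = \left(156 + \left(\frac{\left(-1\right) \left(-5 + 0\right)^{2}}{-9} + 2\right)\right)^{2} = \left(156 + \left(- \left(-5\right)^{2} \left(- \frac{1}{9}\right) + 2\right)\right)^{2} = \left(156 + \left(\left(-1\right) 25 \left(- \frac{1}{9}\right) + 2\right)\right)^{2} = \left(156 + \left(\left(-25\right) \left(- \frac{1}{9}\right) + 2\right)\right)^{2} = \left(156 + \left(\frac{25}{9} + 2\right)\right)^{2} = \left(156 + \frac{43}{9}\right)^{2} = \left(\frac{1447}{9}\right)^{2} = \frac{2093809}{81}$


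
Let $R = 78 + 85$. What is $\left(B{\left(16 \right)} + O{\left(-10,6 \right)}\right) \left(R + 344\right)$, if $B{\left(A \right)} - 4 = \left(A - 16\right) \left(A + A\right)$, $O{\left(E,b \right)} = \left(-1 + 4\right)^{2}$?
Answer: $6591$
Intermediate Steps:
$O{\left(E,b \right)} = 9$ ($O{\left(E,b \right)} = 3^{2} = 9$)
$B{\left(A \right)} = 4 + 2 A \left(-16 + A\right)$ ($B{\left(A \right)} = 4 + \left(A - 16\right) \left(A + A\right) = 4 + \left(-16 + A\right) 2 A = 4 + 2 A \left(-16 + A\right)$)
$R = 163$
$\left(B{\left(16 \right)} + O{\left(-10,6 \right)}\right) \left(R + 344\right) = \left(\left(4 - 512 + 2 \cdot 16^{2}\right) + 9\right) \left(163 + 344\right) = \left(\left(4 - 512 + 2 \cdot 256\right) + 9\right) 507 = \left(\left(4 - 512 + 512\right) + 9\right) 507 = \left(4 + 9\right) 507 = 13 \cdot 507 = 6591$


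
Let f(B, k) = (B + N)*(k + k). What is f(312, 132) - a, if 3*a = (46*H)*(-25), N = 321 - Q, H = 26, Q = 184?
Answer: 385508/3 ≈ 1.2850e+5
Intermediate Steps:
N = 137 (N = 321 - 1*184 = 321 - 184 = 137)
a = -29900/3 (a = ((46*26)*(-25))/3 = (1196*(-25))/3 = (1/3)*(-29900) = -29900/3 ≈ -9966.7)
f(B, k) = 2*k*(137 + B) (f(B, k) = (B + 137)*(k + k) = (137 + B)*(2*k) = 2*k*(137 + B))
f(312, 132) - a = 2*132*(137 + 312) - 1*(-29900/3) = 2*132*449 + 29900/3 = 118536 + 29900/3 = 385508/3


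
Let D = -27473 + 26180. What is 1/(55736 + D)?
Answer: 1/54443 ≈ 1.8368e-5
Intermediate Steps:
D = -1293
1/(55736 + D) = 1/(55736 - 1293) = 1/54443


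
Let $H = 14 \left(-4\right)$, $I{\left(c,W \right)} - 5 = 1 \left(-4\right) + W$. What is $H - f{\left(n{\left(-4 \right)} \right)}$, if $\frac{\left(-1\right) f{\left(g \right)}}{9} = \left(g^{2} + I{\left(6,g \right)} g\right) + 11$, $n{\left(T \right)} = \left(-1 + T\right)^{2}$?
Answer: $11518$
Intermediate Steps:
$I{\left(c,W \right)} = 1 + W$ ($I{\left(c,W \right)} = 5 + \left(1 \left(-4\right) + W\right) = 5 + \left(-4 + W\right) = 1 + W$)
$H = -56$
$f{\left(g \right)} = -99 - 9 g^{2} - 9 g \left(1 + g\right)$ ($f{\left(g \right)} = - 9 \left(\left(g^{2} + \left(1 + g\right) g\right) + 11\right) = - 9 \left(\left(g^{2} + g \left(1 + g\right)\right) + 11\right) = - 9 \left(11 + g^{2} + g \left(1 + g\right)\right) = -99 - 9 g^{2} - 9 g \left(1 + g\right)$)
$H - f{\left(n{\left(-4 \right)} \right)} = -56 - \left(-99 - 18 \left(\left(-1 - 4\right)^{2}\right)^{2} - 9 \left(-1 - 4\right)^{2}\right) = -56 - \left(-99 - 18 \left(\left(-5\right)^{2}\right)^{2} - 9 \left(-5\right)^{2}\right) = -56 - \left(-99 - 18 \cdot 25^{2} - 225\right) = -56 - \left(-99 - 11250 - 225\right) = -56 - -11574 = -56 + 11574 = 11518$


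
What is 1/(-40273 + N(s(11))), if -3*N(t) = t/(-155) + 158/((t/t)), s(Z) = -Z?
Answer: -155/6250482 ≈ -2.4798e-5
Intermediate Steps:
N(t) = -158/3 + t/465 (N(t) = -(t/(-155) + 158/((t/t)))/3 = -(t*(-1/155) + 158/1)/3 = -(-t/155 + 158*1)/3 = -(-t/155 + 158)/3 = -(158 - t/155)/3 = -158/3 + t/465)
1/(-40273 + N(s(11))) = 1/(-40273 + (-158/3 + (-1*11)/465)) = 1/(-40273 + (-158/3 + (1/465)*(-11))) = 1/(-40273 + (-158/3 - 11/465)) = 1/(-40273 - 8167/155) = 1/(-6250482/155) = -155/6250482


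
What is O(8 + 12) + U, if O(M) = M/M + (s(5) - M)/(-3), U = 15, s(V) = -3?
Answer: 71/3 ≈ 23.667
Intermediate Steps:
O(M) = 2 + M/3 (O(M) = M/M + (-3 - M)/(-3) = 1 + (-3 - M)*(-⅓) = 1 + (1 + M/3) = 2 + M/3)
O(8 + 12) + U = (2 + (8 + 12)/3) + 15 = (2 + (⅓)*20) + 15 = (2 + 20/3) + 15 = 26/3 + 15 = 71/3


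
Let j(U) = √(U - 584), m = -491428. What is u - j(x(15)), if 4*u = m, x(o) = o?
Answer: -122857 - I*√569 ≈ -1.2286e+5 - 23.854*I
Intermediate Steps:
u = -122857 (u = (¼)*(-491428) = -122857)
j(U) = √(-584 + U)
u - j(x(15)) = -122857 - √(-584 + 15) = -122857 - √(-569) = -122857 - I*√569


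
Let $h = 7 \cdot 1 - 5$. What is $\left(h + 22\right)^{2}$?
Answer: $576$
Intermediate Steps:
$h = 2$ ($h = 7 - 5 = 2$)
$\left(h + 22\right)^{2} = \left(2 + 22\right)^{2} = 24^{2} = 576$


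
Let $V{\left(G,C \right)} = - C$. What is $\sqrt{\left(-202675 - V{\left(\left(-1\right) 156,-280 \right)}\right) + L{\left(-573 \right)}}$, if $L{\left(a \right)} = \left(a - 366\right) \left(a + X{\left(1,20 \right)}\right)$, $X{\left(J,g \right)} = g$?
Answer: $2 \sqrt{79078} \approx 562.42$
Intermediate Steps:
$L{\left(a \right)} = \left(-366 + a\right) \left(20 + a\right)$ ($L{\left(a \right)} = \left(a - 366\right) \left(a + 20\right) = \left(-366 + a\right) \left(20 + a\right)$)
$\sqrt{\left(-202675 - V{\left(\left(-1\right) 156,-280 \right)}\right) + L{\left(-573 \right)}} = \sqrt{\left(-202675 - \left(-1\right) \left(-280\right)\right) - \left(-190938 - 328329\right)} = \sqrt{\left(-202675 - 280\right) + \left(-7320 + 328329 + 198258\right)} = \sqrt{\left(-202675 - 280\right) + 519267} = \sqrt{-202955 + 519267} = \sqrt{316312} = 2 \sqrt{79078}$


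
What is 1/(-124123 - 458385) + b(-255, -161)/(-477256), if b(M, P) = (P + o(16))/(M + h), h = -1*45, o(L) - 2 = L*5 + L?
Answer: -14989567/6950135951200 ≈ -2.1567e-6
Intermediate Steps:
o(L) = 2 + 6*L (o(L) = 2 + (L*5 + L) = 2 + (5*L + L) = 2 + 6*L)
h = -45
b(M, P) = (98 + P)/(-45 + M) (b(M, P) = (P + (2 + 6*16))/(M - 45) = (P + (2 + 96))/(-45 + M) = (P + 98)/(-45 + M) = (98 + P)/(-45 + M))
1/(-124123 - 458385) + b(-255, -161)/(-477256) = 1/(-124123 - 458385) + ((98 - 161)/(-45 - 255))/(-477256) = 1/(-582508) + (-63/(-300))*(-1/477256) = -1/582508 - 1/300*(-63)*(-1/477256) = -1/582508 + (21/100)*(-1/477256) = -1/582508 - 21/47725600 = -14989567/6950135951200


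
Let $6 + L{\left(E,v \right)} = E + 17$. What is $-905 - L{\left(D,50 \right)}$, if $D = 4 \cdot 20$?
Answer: $-996$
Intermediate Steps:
$D = 80$
$L{\left(E,v \right)} = 11 + E$ ($L{\left(E,v \right)} = -6 + \left(E + 17\right) = -6 + \left(17 + E\right) = 11 + E$)
$-905 - L{\left(D,50 \right)} = -905 - \left(11 + 80\right) = -905 - 91 = -996$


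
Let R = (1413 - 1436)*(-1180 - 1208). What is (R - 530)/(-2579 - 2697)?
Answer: -27197/2638 ≈ -10.310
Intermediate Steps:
R = 54924 (R = -23*(-2388) = 54924)
(R - 530)/(-2579 - 2697) = (54924 - 530)/(-2579 - 2697) = 54394/(-5276) = 54394*(-1/5276) = -27197/2638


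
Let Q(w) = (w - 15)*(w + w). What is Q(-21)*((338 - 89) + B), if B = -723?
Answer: -716688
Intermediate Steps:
Q(w) = 2*w*(-15 + w) (Q(w) = (-15 + w)*(2*w) = 2*w*(-15 + w))
Q(-21)*((338 - 89) + B) = (2*(-21)*(-15 - 21))*((338 - 89) - 723) = (2*(-21)*(-36))*(249 - 723) = 1512*(-474) = -716688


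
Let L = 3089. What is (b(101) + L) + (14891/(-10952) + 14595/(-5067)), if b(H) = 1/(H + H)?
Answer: 5763237637477/1868290728 ≈ 3084.8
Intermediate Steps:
b(H) = 1/(2*H)
(b(101) + L) + (14891/(-10952) + 14595/(-5067)) = ((½)/101 + 3089) + (14891/(-10952) + 14595/(-5067)) = ((½)*(1/101) + 3089) + (14891*(-1/10952) + 14595*(-1/5067)) = (1/202 + 3089) + (-14891/10952 - 4865/1689) = 623979/202 - 78432379/18497928 = 5763237637477/1868290728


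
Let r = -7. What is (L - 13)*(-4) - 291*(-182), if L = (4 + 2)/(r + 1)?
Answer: 53018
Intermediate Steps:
L = -1 (L = (4 + 2)/(-7 + 1) = 6/(-6) = 6*(-⅙) = -1)
(L - 13)*(-4) - 291*(-182) = (-1 - 13)*(-4) - 291*(-182) = -14*(-4) + 52962 = 56 + 52962 = 53018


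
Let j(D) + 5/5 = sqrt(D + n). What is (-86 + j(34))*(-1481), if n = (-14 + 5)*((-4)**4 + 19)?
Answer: 128847 - 1481*I*sqrt(2441) ≈ 1.2885e+5 - 73171.0*I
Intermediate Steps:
n = -2475 (n = -9*(256 + 19) = -9*275 = -2475)
j(D) = -1 + sqrt(-2475 + D) (j(D) = -1 + sqrt(D - 2475) = -1 + sqrt(-2475 + D))
(-86 + j(34))*(-1481) = (-86 + (-1 + sqrt(-2475 + 34)))*(-1481) = (-86 + (-1 + sqrt(-2441)))*(-1481) = (-86 + (-1 + I*sqrt(2441)))*(-1481) = (-87 + I*sqrt(2441))*(-1481) = 128847 - 1481*I*sqrt(2441)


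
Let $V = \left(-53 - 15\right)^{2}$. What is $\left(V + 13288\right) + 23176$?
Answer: $41088$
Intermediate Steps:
$V = 4624$ ($V = \left(-68\right)^{2} = 4624$)
$\left(V + 13288\right) + 23176 = \left(4624 + 13288\right) + 23176 = 17912 + 23176 = 41088$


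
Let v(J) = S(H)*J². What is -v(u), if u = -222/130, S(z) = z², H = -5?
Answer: -12321/169 ≈ -72.905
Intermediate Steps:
u = -111/65 (u = -222*1/130 = -111/65 ≈ -1.7077)
v(J) = 25*J² (v(J) = (-5)²*J² = 25*J²)
-v(u) = -25*(-111/65)² = -25*12321/4225 = -1*12321/169 = -12321/169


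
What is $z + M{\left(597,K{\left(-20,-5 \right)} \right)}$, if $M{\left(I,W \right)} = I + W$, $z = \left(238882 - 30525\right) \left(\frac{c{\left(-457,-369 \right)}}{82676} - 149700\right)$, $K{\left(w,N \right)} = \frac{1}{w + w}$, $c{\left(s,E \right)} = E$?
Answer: $- \frac{25787506903286279}{826760} \approx -3.1191 \cdot 10^{10}$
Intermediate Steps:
$K{\left(w,N \right)} = \frac{1}{2 w}$
$z = - \frac{2578750739684133}{82676}$ ($z = \left(238882 - 30525\right) \left(- \frac{369}{82676} - 149700\right) = 208357 \left(\left(-369\right) \frac{1}{82676} - 149700\right) = 208357 \left(- \frac{369}{82676} - 149700\right) = 208357 \left(- \frac{12376597569}{82676}\right) = - \frac{2578750739684133}{82676} \approx -3.1191 \cdot 10^{10}$)
$z + M{\left(597,K{\left(-20,-5 \right)} \right)} = - \frac{2578750739684133}{82676} + \left(597 + \frac{1}{2 \left(-20\right)}\right) = - \frac{2578750739684133}{82676} + \left(597 + \frac{1}{2} \left(- \frac{1}{20}\right)\right) = - \frac{2578750739684133}{82676} + \left(597 - \frac{1}{40}\right) = - \frac{2578750739684133}{82676} + \frac{23879}{40} = - \frac{25787506903286279}{826760}$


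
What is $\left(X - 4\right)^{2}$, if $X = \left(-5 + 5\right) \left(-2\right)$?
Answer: $16$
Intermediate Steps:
$X = 0$ ($X = 0 \left(-2\right) = 0$)
$\left(X - 4\right)^{2} = \left(0 - 4\right)^{2} = \left(-4\right)^{2} = 16$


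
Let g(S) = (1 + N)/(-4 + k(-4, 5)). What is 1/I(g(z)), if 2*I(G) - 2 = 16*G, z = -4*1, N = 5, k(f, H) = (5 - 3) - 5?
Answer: -7/41 ≈ -0.17073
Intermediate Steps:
k(f, H) = -3 (k(f, H) = 2 - 5 = -3)
z = -4
g(S) = -6/7 (g(S) = (1 + 5)/(-4 - 3) = 6/(-7) = 6*(-⅐) = -6/7)
I(G) = 1 + 8*G (I(G) = 1 + (16*G)/2 = 1 + 8*G)
1/I(g(z)) = 1/(1 + 8*(-6/7)) = 1/(1 - 48/7) = 1/(-41/7) = -7/41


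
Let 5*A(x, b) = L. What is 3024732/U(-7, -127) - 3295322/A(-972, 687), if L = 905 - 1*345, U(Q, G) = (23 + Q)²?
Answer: -7888007/448 ≈ -17607.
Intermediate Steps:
L = 560 (L = 905 - 345 = 560)
A(x, b) = 112 (A(x, b) = (⅕)*560 = 112)
3024732/U(-7, -127) - 3295322/A(-972, 687) = 3024732/((23 - 7)²) - 3295322/112 = 3024732/(16²) - 3295322*1/112 = 3024732/256 - 1647661/56 = 3024732*(1/256) - 1647661/56 = 756183/64 - 1647661/56 = -7888007/448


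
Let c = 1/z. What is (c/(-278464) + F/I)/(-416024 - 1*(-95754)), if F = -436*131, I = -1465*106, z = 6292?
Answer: -50036342868659/43569996525667955200 ≈ -1.1484e-6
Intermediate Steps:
I = -155290
F = -57116
c = 1/6292 ≈ 0.00015893
(c/(-278464) + F/I)/(-416024 - 1*(-95754)) = ((1/6292)/(-278464) - 57116/(-155290))/(-416024 - 1*(-95754)) = ((1/6292)*(-1/278464) - 57116*(-1/155290))/(-416024 + 95754) = (-1/1752095488 + 28558/77645)/(-320270) = (50036342868659/136041454165760)*(-1/320270) = -50036342868659/43569996525667955200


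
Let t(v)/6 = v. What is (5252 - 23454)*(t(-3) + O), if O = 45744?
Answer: -832304652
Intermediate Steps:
t(v) = 6*v
(5252 - 23454)*(t(-3) + O) = (5252 - 23454)*(6*(-3) + 45744) = -18202*(-18 + 45744) = -18202*45726 = -832304652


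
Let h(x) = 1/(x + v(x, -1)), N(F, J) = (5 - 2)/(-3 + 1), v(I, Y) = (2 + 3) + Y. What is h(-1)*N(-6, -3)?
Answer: -½ ≈ -0.50000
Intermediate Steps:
v(I, Y) = 5 + Y
N(F, J) = -3/2 (N(F, J) = 3/(-2) = 3*(-½) = -3/2)
h(x) = 1/(4 + x) (h(x) = 1/(x + (5 - 1)) = 1/(x + 4) = 1/(4 + x))
h(-1)*N(-6, -3) = -3/2/(4 - 1) = -3/2/3 = (⅓)*(-3/2) = -½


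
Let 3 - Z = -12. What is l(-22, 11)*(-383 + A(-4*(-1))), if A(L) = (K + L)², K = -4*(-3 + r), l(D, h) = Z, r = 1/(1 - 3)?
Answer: -885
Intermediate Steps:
Z = 15 (Z = 3 - 1*(-12) = 3 + 12 = 15)
r = -½ (r = 1/(-2) = -½ ≈ -0.50000)
l(D, h) = 15
K = 14 (K = -4*(-3 - ½) = -4*(-7/2) = 14)
A(L) = (14 + L)²
l(-22, 11)*(-383 + A(-4*(-1))) = 15*(-383 + (14 - 4*(-1))²) = 15*(-383 + (14 + 4)²) = 15*(-383 + 18²) = 15*(-383 + 324) = 15*(-59) = -885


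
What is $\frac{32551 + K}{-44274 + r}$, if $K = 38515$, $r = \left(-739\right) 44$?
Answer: $- \frac{35533}{38395} \approx -0.92546$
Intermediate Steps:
$r = -32516$
$\frac{32551 + K}{-44274 + r} = \frac{32551 + 38515}{-44274 - 32516} = \frac{71066}{-76790} = 71066 \left(- \frac{1}{76790}\right) = - \frac{35533}{38395}$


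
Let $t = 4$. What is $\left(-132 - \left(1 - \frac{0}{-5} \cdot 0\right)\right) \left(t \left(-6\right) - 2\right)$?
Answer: $3458$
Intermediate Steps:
$\left(-132 - \left(1 - \frac{0}{-5} \cdot 0\right)\right) \left(t \left(-6\right) - 2\right) = \left(-132 - \left(1 - \frac{0}{-5} \cdot 0\right)\right) \left(4 \left(-6\right) - 2\right) = \left(-132 - \left(1 - 0 \left(- \frac{1}{5}\right) 0\right)\right) \left(-24 - 2\right) = \left(-132 + \left(-1 + 0 \cdot 0\right)\right) \left(-26\right) = \left(-132 + \left(-1 + 0\right)\right) \left(-26\right) = \left(-132 - 1\right) \left(-26\right) = \left(-133\right) \left(-26\right) = 3458$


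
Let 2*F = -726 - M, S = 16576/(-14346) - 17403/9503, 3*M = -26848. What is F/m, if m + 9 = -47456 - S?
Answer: -280271836455/3235249034252 ≈ -0.086631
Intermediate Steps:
M = -26848/3 (M = (⅓)*(-26848) = -26848/3 ≈ -8949.3)
S = -203592583/68165019 (S = 16576*(-1/14346) - 17403*1/9503 = -8288/7173 - 17403/9503 = -203592583/68165019 ≈ -2.9868)
F = 12335/3 (F = (-726 - 1*(-26848/3))/2 = (-726 + 26848/3)/2 = (½)*(24670/3) = 12335/3 ≈ 4111.7)
m = -3235249034252/68165019 (m = -9 + (-47456 - 1*(-203592583/68165019)) = -9 + (-47456 + 203592583/68165019) = -9 - 3234635549081/68165019 = -3235249034252/68165019 ≈ -47462.)
F/m = 12335/(3*(-3235249034252/68165019)) = (12335/3)*(-68165019/3235249034252) = -280271836455/3235249034252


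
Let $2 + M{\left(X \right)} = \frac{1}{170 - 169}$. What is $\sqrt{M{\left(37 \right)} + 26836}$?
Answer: $\sqrt{26835} \approx 163.81$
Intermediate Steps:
$M{\left(X \right)} = -1$ ($M{\left(X \right)} = -2 + \frac{1}{170 - 169} = -2 + 1^{-1} = -2 + 1 = -1$)
$\sqrt{M{\left(37 \right)} + 26836} = \sqrt{-1 + 26836} = \sqrt{26835}$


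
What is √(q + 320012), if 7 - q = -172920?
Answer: 3*√54771 ≈ 702.10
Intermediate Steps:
q = 172927 (q = 7 - 1*(-172920) = 7 + 172920 = 172927)
√(q + 320012) = √(172927 + 320012) = √492939 = 3*√54771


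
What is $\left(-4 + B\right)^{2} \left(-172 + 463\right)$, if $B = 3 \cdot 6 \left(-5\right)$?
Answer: $2571276$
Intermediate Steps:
$B = -90$ ($B = 18 \left(-5\right) = -90$)
$\left(-4 + B\right)^{2} \left(-172 + 463\right) = \left(-4 - 90\right)^{2} \left(-172 + 463\right) = \left(-94\right)^{2} \cdot 291 = 8836 \cdot 291 = 2571276$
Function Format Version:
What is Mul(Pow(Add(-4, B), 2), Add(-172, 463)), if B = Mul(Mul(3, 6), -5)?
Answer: 2571276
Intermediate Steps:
B = -90 (B = Mul(18, -5) = -90)
Mul(Pow(Add(-4, B), 2), Add(-172, 463)) = Mul(Pow(Add(-4, -90), 2), Add(-172, 463)) = Mul(Pow(-94, 2), 291) = Mul(8836, 291) = 2571276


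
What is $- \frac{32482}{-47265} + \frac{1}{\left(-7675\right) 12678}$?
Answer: $\frac{70235935823}{102201267050} \approx 0.68723$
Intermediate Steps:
$- \frac{32482}{-47265} + \frac{1}{\left(-7675\right) 12678} = \left(-32482\right) \left(- \frac{1}{47265}\right) - \frac{1}{97303650} = \frac{32482}{47265} - \frac{1}{97303650} = \frac{70235935823}{102201267050}$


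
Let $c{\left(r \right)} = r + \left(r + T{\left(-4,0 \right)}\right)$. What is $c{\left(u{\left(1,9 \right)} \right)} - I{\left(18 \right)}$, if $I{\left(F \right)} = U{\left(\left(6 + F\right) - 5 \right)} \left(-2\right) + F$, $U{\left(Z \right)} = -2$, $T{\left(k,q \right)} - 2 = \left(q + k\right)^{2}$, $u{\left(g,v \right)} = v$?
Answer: $14$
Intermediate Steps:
$T{\left(k,q \right)} = 2 + \left(k + q\right)^{2}$ ($T{\left(k,q \right)} = 2 + \left(q + k\right)^{2} = 2 + \left(k + q\right)^{2}$)
$c{\left(r \right)} = 18 + 2 r$ ($c{\left(r \right)} = r + \left(r + \left(2 + \left(-4 + 0\right)^{2}\right)\right) = r + \left(r + \left(2 + \left(-4\right)^{2}\right)\right) = r + \left(r + \left(2 + 16\right)\right) = r + \left(r + 18\right) = r + \left(18 + r\right) = 18 + 2 r$)
$I{\left(F \right)} = 4 + F$ ($I{\left(F \right)} = \left(-2\right) \left(-2\right) + F = 4 + F$)
$c{\left(u{\left(1,9 \right)} \right)} - I{\left(18 \right)} = \left(18 + 2 \cdot 9\right) - \left(4 + 18\right) = \left(18 + 18\right) - 22 = 36 - 22 = 14$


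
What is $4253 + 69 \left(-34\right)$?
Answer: $1907$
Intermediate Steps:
$4253 + 69 \left(-34\right) = 4253 - 2346 = 1907$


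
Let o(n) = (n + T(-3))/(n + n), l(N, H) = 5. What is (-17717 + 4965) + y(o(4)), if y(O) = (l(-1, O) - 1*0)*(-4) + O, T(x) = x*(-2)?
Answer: -51083/4 ≈ -12771.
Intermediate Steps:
T(x) = -2*x
o(n) = (6 + n)/(2*n) (o(n) = (n - 2*(-3))/(n + n) = (n + 6)/((2*n)) = (6 + n)*(1/(2*n)) = (6 + n)/(2*n))
y(O) = -20 + O (y(O) = (5 - 1*0)*(-4) + O = (5 + 0)*(-4) + O = 5*(-4) + O = -20 + O)
(-17717 + 4965) + y(o(4)) = (-17717 + 4965) + (-20 + (½)*(6 + 4)/4) = -12752 + (-20 + (½)*(¼)*10) = -12752 + (-20 + 5/4) = -12752 - 75/4 = -51083/4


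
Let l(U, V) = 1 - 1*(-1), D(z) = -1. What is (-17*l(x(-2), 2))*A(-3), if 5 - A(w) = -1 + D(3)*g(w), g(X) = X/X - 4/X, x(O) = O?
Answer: -850/3 ≈ -283.33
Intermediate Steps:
g(X) = 1 - 4/X
A(w) = 6 + (-4 + w)/w (A(w) = 5 - (-1 - (-4 + w)/w) = 5 + (1 + (-4 + w)/w) = 6 + (-4 + w)/w)
l(U, V) = 2 (l(U, V) = 1 + 1 = 2)
(-17*l(x(-2), 2))*A(-3) = (-17*2)*(7 - 4/(-3)) = -34*(7 - 4*(-⅓)) = -34*(7 + 4/3) = -34*25/3 = -850/3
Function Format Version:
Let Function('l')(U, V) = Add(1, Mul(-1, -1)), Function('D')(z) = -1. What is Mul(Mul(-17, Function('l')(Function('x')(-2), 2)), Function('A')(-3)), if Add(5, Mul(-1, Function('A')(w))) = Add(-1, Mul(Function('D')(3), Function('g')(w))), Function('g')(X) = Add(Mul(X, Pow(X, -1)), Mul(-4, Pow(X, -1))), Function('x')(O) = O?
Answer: Rational(-850, 3) ≈ -283.33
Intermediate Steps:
Function('g')(X) = Add(1, Mul(-4, Pow(X, -1)))
Function('A')(w) = Add(6, Mul(Pow(w, -1), Add(-4, w))) (Function('A')(w) = Add(5, Mul(-1, Add(-1, Mul(-1, Mul(Pow(w, -1), Add(-4, w)))))) = Add(5, Mul(-1, Add(-1, Mul(-1, Pow(w, -1), Add(-4, w))))) = Add(5, Add(1, Mul(Pow(w, -1), Add(-4, w)))) = Add(6, Mul(Pow(w, -1), Add(-4, w))))
Function('l')(U, V) = 2 (Function('l')(U, V) = Add(1, 1) = 2)
Mul(Mul(-17, Function('l')(Function('x')(-2), 2)), Function('A')(-3)) = Mul(Mul(-17, 2), Add(7, Mul(-4, Pow(-3, -1)))) = Mul(-34, Add(7, Mul(-4, Rational(-1, 3)))) = Mul(-34, Add(7, Rational(4, 3))) = Mul(-34, Rational(25, 3)) = Rational(-850, 3)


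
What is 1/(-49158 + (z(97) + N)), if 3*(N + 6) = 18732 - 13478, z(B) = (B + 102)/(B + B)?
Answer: -582/27593575 ≈ -2.1092e-5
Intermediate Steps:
z(B) = (102 + B)/(2*B) (z(B) = (102 + B)/((2*B)) = (102 + B)*(1/(2*B)) = (102 + B)/(2*B))
N = 5236/3 (N = -6 + (18732 - 13478)/3 = -6 + (1/3)*5254 = -6 + 5254/3 = 5236/3 ≈ 1745.3)
1/(-49158 + (z(97) + N)) = 1/(-49158 + ((1/2)*(102 + 97)/97 + 5236/3)) = 1/(-49158 + ((1/2)*(1/97)*199 + 5236/3)) = 1/(-49158 + (199/194 + 5236/3)) = 1/(-49158 + 1016381/582) = 1/(-27593575/582) = -582/27593575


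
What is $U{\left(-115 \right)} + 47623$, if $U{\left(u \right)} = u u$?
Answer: $60848$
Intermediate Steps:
$U{\left(u \right)} = u^{2}$
$U{\left(-115 \right)} + 47623 = \left(-115\right)^{2} + 47623 = 13225 + 47623 = 60848$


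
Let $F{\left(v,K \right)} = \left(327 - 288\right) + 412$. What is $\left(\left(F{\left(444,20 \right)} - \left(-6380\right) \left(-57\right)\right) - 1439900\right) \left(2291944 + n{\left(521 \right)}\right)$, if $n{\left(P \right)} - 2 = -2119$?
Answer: $-4128807672143$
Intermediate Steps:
$n{\left(P \right)} = -2117$ ($n{\left(P \right)} = 2 - 2119 = -2117$)
$F{\left(v,K \right)} = 451$ ($F{\left(v,K \right)} = 39 + 412 = 451$)
$\left(\left(F{\left(444,20 \right)} - \left(-6380\right) \left(-57\right)\right) - 1439900\right) \left(2291944 + n{\left(521 \right)}\right) = \left(\left(451 - \left(-6380\right) \left(-57\right)\right) - 1439900\right) \left(2291944 - 2117\right) = \left(\left(451 - 363660\right) - 1439900\right) 2289827 = \left(-363209 - 1439900\right) 2289827 = \left(-1803109\right) 2289827 = -4128807672143$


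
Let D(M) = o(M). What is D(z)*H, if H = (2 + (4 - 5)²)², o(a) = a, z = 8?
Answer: 72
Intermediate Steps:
D(M) = M
H = 9 (H = (2 + (-1)²)² = (2 + 1)² = 3² = 9)
D(z)*H = 8*9 = 72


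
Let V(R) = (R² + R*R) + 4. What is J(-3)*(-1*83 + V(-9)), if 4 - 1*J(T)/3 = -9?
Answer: 3237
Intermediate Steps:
V(R) = 4 + 2*R² (V(R) = (R² + R²) + 4 = 2*R² + 4 = 4 + 2*R²)
J(T) = 39 (J(T) = 12 - 3*(-9) = 12 + 27 = 39)
J(-3)*(-1*83 + V(-9)) = 39*(-1*83 + (4 + 2*(-9)²)) = 39*(-83 + (4 + 2*81)) = 39*(-83 + (4 + 162)) = 39*(-83 + 166) = 39*83 = 3237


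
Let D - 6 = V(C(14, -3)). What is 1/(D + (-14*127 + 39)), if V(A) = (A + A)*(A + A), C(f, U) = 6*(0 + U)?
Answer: -1/437 ≈ -0.0022883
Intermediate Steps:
C(f, U) = 6*U
V(A) = 4*A² (V(A) = (2*A)*(2*A) = 4*A²)
D = 1302 (D = 6 + 4*(6*(-3))² = 6 + 4*(-18)² = 6 + 4*324 = 6 + 1296 = 1302)
1/(D + (-14*127 + 39)) = 1/(1302 + (-14*127 + 39)) = 1/(1302 + (-1778 + 39)) = 1/(1302 - 1739) = 1/(-437) = -1/437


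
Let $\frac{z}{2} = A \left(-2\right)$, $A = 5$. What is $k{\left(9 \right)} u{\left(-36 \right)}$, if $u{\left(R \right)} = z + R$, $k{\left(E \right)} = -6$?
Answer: $336$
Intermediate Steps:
$z = -20$ ($z = 2 \cdot 5 \left(-2\right) = 2 \left(-10\right) = -20$)
$u{\left(R \right)} = -20 + R$
$k{\left(9 \right)} u{\left(-36 \right)} = - 6 \left(-20 - 36\right) = \left(-6\right) \left(-56\right) = 336$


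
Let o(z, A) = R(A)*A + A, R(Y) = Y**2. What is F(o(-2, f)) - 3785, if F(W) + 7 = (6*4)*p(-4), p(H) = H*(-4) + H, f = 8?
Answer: -3504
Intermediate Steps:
p(H) = -3*H (p(H) = -4*H + H = -3*H)
o(z, A) = A + A**3 (o(z, A) = A**2*A + A = A**3 + A = A + A**3)
F(W) = 281 (F(W) = -7 + (6*4)*(-3*(-4)) = -7 + 24*12 = -7 + 288 = 281)
F(o(-2, f)) - 3785 = 281 - 3785 = -3504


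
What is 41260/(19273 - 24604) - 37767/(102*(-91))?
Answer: -60546481/16494114 ≈ -3.6708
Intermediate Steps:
41260/(19273 - 24604) - 37767/(102*(-91)) = 41260/(-5331) - 37767/(-9282) = 41260*(-1/5331) - 37767*(-1/9282) = -41260/5331 + 12589/3094 = -60546481/16494114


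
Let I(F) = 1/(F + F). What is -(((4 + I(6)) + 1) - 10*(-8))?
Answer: -1021/12 ≈ -85.083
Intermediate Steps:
I(F) = 1/(2*F)
-(((4 + I(6)) + 1) - 10*(-8)) = -(((4 + (1/2)/6) + 1) - 10*(-8)) = -(((4 + (1/2)*(1/6)) + 1) + 80) = -(((4 + 1/12) + 1) + 80) = -((49/12 + 1) + 80) = -(61/12 + 80) = -1*1021/12 = -1021/12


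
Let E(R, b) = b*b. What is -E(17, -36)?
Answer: -1296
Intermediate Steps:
E(R, b) = b²
-E(17, -36) = -1*(-36)² = -1*1296 = -1296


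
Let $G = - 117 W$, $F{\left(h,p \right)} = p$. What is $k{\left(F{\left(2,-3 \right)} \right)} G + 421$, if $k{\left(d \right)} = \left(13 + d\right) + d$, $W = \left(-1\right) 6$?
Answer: $5335$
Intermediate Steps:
$W = -6$
$k{\left(d \right)} = 13 + 2 d$
$G = 702$ ($G = \left(-117\right) \left(-6\right) = 702$)
$k{\left(F{\left(2,-3 \right)} \right)} G + 421 = \left(13 + 2 \left(-3\right)\right) 702 + 421 = \left(13 - 6\right) 702 + 421 = 7 \cdot 702 + 421 = 4914 + 421 = 5335$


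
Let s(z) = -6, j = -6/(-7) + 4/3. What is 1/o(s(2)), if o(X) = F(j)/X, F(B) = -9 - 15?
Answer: ¼ ≈ 0.25000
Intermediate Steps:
j = 46/21 (j = -6*(-⅐) + 4*(⅓) = 6/7 + 4/3 = 46/21 ≈ 2.1905)
F(B) = -24
o(X) = -24/X
1/o(s(2)) = 1/(-24/(-6)) = 1/(-24*(-⅙)) = 1/4 = ¼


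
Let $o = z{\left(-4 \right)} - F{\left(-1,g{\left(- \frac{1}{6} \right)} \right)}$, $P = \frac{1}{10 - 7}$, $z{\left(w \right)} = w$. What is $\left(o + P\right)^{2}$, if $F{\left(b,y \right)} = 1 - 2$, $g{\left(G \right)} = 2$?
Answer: $\frac{64}{9} \approx 7.1111$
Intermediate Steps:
$P = \frac{1}{3} \approx 0.33333$
$F{\left(b,y \right)} = -1$
$o = -3$ ($o = -4 - -1 = -4 + 1 = -3$)
$\left(o + P\right)^{2} = \left(-3 + \frac{1}{3}\right)^{2} = \left(- \frac{8}{3}\right)^{2} = \frac{64}{9}$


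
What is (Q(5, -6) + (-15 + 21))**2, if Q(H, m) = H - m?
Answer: 289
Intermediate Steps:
(Q(5, -6) + (-15 + 21))**2 = ((5 - 1*(-6)) + (-15 + 21))**2 = ((5 + 6) + 6)**2 = (11 + 6)**2 = 17**2 = 289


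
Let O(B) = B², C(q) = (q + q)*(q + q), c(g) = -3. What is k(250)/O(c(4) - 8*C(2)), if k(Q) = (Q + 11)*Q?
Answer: 65250/17161 ≈ 3.8022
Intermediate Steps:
C(q) = 4*q² (C(q) = (2*q)*(2*q) = 4*q²)
k(Q) = Q*(11 + Q) (k(Q) = (11 + Q)*Q = Q*(11 + Q))
k(250)/O(c(4) - 8*C(2)) = (250*(11 + 250))/((-3 - 32*2²)²) = (250*261)/((-3 - 32*4)²) = 65250/((-3 - 8*16)²) = 65250/((-3 - 128)²) = 65250/((-131)²) = 65250/17161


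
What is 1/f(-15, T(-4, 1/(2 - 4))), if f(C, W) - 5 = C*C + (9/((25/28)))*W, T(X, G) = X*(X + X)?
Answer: 25/13814 ≈ 0.0018098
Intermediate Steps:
T(X, G) = 2*X² (T(X, G) = X*(2*X) = 2*X²)
f(C, W) = 5 + C² + 252*W/25 (f(C, W) = 5 + (C*C + (9/((25/28)))*W) = 5 + (C² + (9/((25*(1/28))))*W) = 5 + (C² + (9/(25/28))*W) = 5 + (C² + (9*(28/25))*W) = 5 + (C² + 252*W/25) = 5 + C² + 252*W/25)
1/f(-15, T(-4, 1/(2 - 4))) = 1/(5 + (-15)² + 252*(2*(-4)²)/25) = 1/(5 + 225 + 252*(2*16)/25) = 1/(5 + 225 + (252/25)*32) = 1/(5 + 225 + 8064/25) = 1/(13814/25) = 25/13814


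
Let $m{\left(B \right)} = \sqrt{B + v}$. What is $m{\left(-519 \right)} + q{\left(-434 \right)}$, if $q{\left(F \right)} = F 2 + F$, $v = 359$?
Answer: $-1302 + 4 i \sqrt{10} \approx -1302.0 + 12.649 i$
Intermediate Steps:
$q{\left(F \right)} = 3 F$ ($q{\left(F \right)} = 2 F + F = 3 F$)
$m{\left(B \right)} = \sqrt{359 + B}$ ($m{\left(B \right)} = \sqrt{B + 359} = \sqrt{359 + B}$)
$m{\left(-519 \right)} + q{\left(-434 \right)} = \sqrt{359 - 519} + 3 \left(-434\right) = \sqrt{-160} - 1302 = 4 i \sqrt{10} - 1302 = -1302 + 4 i \sqrt{10}$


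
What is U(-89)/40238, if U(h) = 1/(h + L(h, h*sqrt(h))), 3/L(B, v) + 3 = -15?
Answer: -3/10763665 ≈ -2.7872e-7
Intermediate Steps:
L(B, v) = -1/6 (L(B, v) = 3/(-3 - 15) = 3/(-18) = 3*(-1/18) = -1/6)
U(h) = 1/(-1/6 + h) (U(h) = 1/(h - 1/6) = 1/(-1/6 + h))
U(-89)/40238 = (6/(-1 + 6*(-89)))/40238 = (6/(-1 - 534))*(1/40238) = (6/(-535))*(1/40238) = (6*(-1/535))*(1/40238) = -6/535*1/40238 = -3/10763665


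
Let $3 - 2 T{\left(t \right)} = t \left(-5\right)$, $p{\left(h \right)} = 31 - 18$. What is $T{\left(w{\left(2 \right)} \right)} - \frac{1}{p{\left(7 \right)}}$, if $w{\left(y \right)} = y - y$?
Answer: $\frac{37}{26} \approx 1.4231$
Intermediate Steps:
$p{\left(h \right)} = 13$
$w{\left(y \right)} = 0$
$T{\left(t \right)} = \frac{3}{2} + \frac{5 t}{2}$ ($T{\left(t \right)} = \frac{3}{2} - \frac{t \left(-5\right)}{2} = \frac{3}{2} - \frac{\left(-5\right) t}{2} = \frac{3}{2} + \frac{5 t}{2}$)
$T{\left(w{\left(2 \right)} \right)} - \frac{1}{p{\left(7 \right)}} = \left(\frac{3}{2} + \frac{5}{2} \cdot 0\right) - \frac{1}{13} = \left(\frac{3}{2} + 0\right) - \frac{1}{13} = \frac{3}{2} - \frac{1}{13} = \frac{37}{26}$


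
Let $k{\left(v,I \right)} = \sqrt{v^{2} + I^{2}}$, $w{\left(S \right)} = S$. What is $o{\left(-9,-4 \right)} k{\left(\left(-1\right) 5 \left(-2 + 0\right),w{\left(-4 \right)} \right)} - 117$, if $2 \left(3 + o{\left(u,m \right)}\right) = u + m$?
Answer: $-117 - 19 \sqrt{29} \approx -219.32$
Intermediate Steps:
$o{\left(u,m \right)} = -3 + \frac{m}{2} + \frac{u}{2}$ ($o{\left(u,m \right)} = -3 + \frac{u + m}{2} = -3 + \frac{m + u}{2} = -3 + \left(\frac{m}{2} + \frac{u}{2}\right) = -3 + \frac{m}{2} + \frac{u}{2}$)
$k{\left(v,I \right)} = \sqrt{I^{2} + v^{2}}$
$o{\left(-9,-4 \right)} k{\left(\left(-1\right) 5 \left(-2 + 0\right),w{\left(-4 \right)} \right)} - 117 = \left(-3 + \frac{1}{2} \left(-4\right) + \frac{1}{2} \left(-9\right)\right) \sqrt{\left(-4\right)^{2} + \left(\left(-1\right) 5 \left(-2 + 0\right)\right)^{2}} - 117 = \left(-3 - 2 - \frac{9}{2}\right) \sqrt{16 + \left(\left(-5\right) \left(-2\right)\right)^{2}} - 117 = - \frac{19 \sqrt{16 + 10^{2}}}{2} - 117 = - \frac{19 \sqrt{16 + 100}}{2} - 117 = - \frac{19 \sqrt{116}}{2} - 117 = - \frac{19 \cdot 2 \sqrt{29}}{2} - 117 = - 19 \sqrt{29} - 117 = -117 - 19 \sqrt{29}$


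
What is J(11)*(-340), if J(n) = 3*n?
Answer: -11220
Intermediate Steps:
J(11)*(-340) = (3*11)*(-340) = 33*(-340) = -11220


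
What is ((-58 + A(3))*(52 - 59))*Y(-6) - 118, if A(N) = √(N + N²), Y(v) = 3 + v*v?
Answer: 15716 - 546*√3 ≈ 14770.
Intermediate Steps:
Y(v) = 3 + v²
((-58 + A(3))*(52 - 59))*Y(-6) - 118 = ((-58 + √(3*(1 + 3)))*(52 - 59))*(3 + (-6)²) - 118 = ((-58 + √(3*4))*(-7))*(3 + 36) - 118 = ((-58 + √12)*(-7))*39 - 118 = ((-58 + 2*√3)*(-7))*39 - 118 = (406 - 14*√3)*39 - 118 = (15834 - 546*√3) - 118 = 15716 - 546*√3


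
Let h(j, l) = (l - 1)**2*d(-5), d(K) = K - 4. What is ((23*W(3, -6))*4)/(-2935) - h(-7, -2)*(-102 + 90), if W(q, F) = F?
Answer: -2852268/2935 ≈ -971.81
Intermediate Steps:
d(K) = -4 + K
h(j, l) = -9*(-1 + l)**2 (h(j, l) = (l - 1)**2*(-4 - 5) = (-1 + l)**2*(-9) = -9*(-1 + l)**2)
((23*W(3, -6))*4)/(-2935) - h(-7, -2)*(-102 + 90) = ((23*(-6))*4)/(-2935) - (-9*(-1 - 2)**2)*(-102 + 90) = -138*4*(-1/2935) - (-9*(-3)**2)*(-12) = -552*(-1/2935) - (-9*9)*(-12) = 552/2935 - (-81)*(-12) = 552/2935 - 1*972 = 552/2935 - 972 = -2852268/2935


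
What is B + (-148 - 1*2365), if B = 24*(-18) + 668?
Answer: -2277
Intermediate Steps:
B = 236 (B = -432 + 668 = 236)
B + (-148 - 1*2365) = 236 + (-148 - 1*2365) = 236 + (-148 - 2365) = 236 - 2513 = -2277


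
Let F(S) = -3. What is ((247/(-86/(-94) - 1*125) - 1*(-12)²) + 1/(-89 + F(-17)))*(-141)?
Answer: 920450303/44712 ≈ 20586.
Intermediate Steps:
((247/(-86/(-94) - 1*125) - 1*(-12)²) + 1/(-89 + F(-17)))*(-141) = ((247/(-86/(-94) - 1*125) - 1*(-12)²) + 1/(-89 - 3))*(-141) = ((247/(-86*(-1/94) - 125) - 1*144) + 1/(-92))*(-141) = ((247/(43/47 - 125) - 144) - 1/92)*(-141) = ((247/(-5832/47) - 144) - 1/92)*(-141) = ((247*(-47/5832) - 144) - 1/92)*(-141) = ((-11609/5832 - 144) - 1/92)*(-141) = (-851417/5832 - 1/92)*(-141) = -19584049/134136*(-141) = 920450303/44712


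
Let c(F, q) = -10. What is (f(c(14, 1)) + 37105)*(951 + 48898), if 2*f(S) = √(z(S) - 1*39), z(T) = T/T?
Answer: 1849647145 + 49849*I*√38/2 ≈ 1.8496e+9 + 1.5365e+5*I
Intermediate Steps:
z(T) = 1
f(S) = I*√38/2 (f(S) = √(1 - 1*39)/2 = √(1 - 39)/2 = √(-38)/2 = (I*√38)/2 = I*√38/2)
(f(c(14, 1)) + 37105)*(951 + 48898) = (I*√38/2 + 37105)*(951 + 48898) = (37105 + I*√38/2)*49849 = 1849647145 + 49849*I*√38/2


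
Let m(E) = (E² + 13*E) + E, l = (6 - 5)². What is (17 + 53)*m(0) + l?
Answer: 1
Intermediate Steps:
l = 1 (l = 1² = 1)
m(E) = E² + 14*E
(17 + 53)*m(0) + l = (17 + 53)*(0*(14 + 0)) + 1 = 70*(0*14) + 1 = 70*0 + 1 = 0 + 1 = 1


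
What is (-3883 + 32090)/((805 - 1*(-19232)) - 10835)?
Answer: 28207/9202 ≈ 3.0653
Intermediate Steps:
(-3883 + 32090)/((805 - 1*(-19232)) - 10835) = 28207/((805 + 19232) - 10835) = 28207/(20037 - 10835) = 28207/9202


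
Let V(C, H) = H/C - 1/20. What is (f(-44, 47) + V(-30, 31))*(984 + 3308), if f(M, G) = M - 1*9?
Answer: -696377/3 ≈ -2.3213e+5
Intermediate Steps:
f(M, G) = -9 + M (f(M, G) = M - 9 = -9 + M)
V(C, H) = -1/20 + H/C (V(C, H) = H/C - 1*1/20 = H/C - 1/20 = -1/20 + H/C)
(f(-44, 47) + V(-30, 31))*(984 + 3308) = ((-9 - 44) + (31 - 1/20*(-30))/(-30))*(984 + 3308) = (-53 - (31 + 3/2)/30)*4292 = (-53 - 1/30*65/2)*4292 = (-53 - 13/12)*4292 = -649/12*4292 = -696377/3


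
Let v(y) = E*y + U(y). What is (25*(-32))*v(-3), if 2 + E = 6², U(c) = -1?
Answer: 82400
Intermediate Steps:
E = 34 (E = -2 + 6² = -2 + 36 = 34)
v(y) = -1 + 34*y (v(y) = 34*y - 1 = -1 + 34*y)
(25*(-32))*v(-3) = (25*(-32))*(-1 + 34*(-3)) = -800*(-1 - 102) = -800*(-103) = 82400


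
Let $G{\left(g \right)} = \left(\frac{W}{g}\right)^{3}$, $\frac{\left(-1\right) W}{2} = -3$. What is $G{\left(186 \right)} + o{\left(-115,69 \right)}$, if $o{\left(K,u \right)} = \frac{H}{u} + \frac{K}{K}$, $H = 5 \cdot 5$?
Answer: $\frac{2800423}{2055579} \approx 1.3624$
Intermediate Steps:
$W = 6$ ($W = \left(-2\right) \left(-3\right) = 6$)
$H = 25$
$o{\left(K,u \right)} = 1 + \frac{25}{u}$ ($o{\left(K,u \right)} = \frac{25}{u} + \frac{K}{K} = \frac{25}{u} + 1 = 1 + \frac{25}{u}$)
$G{\left(g \right)} = \frac{216}{g^{3}}$ ($G{\left(g \right)} = \left(\frac{6}{g}\right)^{3} = \frac{216}{g^{3}}$)
$G{\left(186 \right)} + o{\left(-115,69 \right)} = \frac{216}{6434856} + \frac{25 + 69}{69} = 216 \cdot \frac{1}{6434856} + \frac{1}{69} \cdot 94 = \frac{1}{29791} + \frac{94}{69} = \frac{2800423}{2055579}$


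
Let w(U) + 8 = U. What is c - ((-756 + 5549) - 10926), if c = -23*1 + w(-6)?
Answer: 6096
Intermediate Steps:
w(U) = -8 + U
c = -37 (c = -23*1 + (-8 - 6) = -23 - 14 = -37)
c - ((-756 + 5549) - 10926) = -37 - ((-756 + 5549) - 10926) = -37 - (4793 - 10926) = -37 - 1*(-6133) = -37 + 6133 = 6096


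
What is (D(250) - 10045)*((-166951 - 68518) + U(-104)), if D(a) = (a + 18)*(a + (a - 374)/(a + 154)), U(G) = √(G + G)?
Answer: -1352568549943/101 + 22976588*I*√13/101 ≈ -1.3392e+10 + 8.2023e+5*I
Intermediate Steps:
U(G) = √2*√G (U(G) = √(2*G) = √2*√G)
D(a) = (18 + a)*(a + (-374 + a)/(154 + a))
(D(250) - 10045)*((-166951 - 68518) + U(-104)) = ((-6732 + 250³ + 173*250² + 2416*250)/(154 + 250) - 10045)*((-166951 - 68518) + √2*√(-104)) = ((-6732 + 15625000 + 173*62500 + 604000)/404 - 10045)*(-235469 + √2*(2*I*√26)) = ((-6732 + 15625000 + 10812500 + 604000)/404 - 10045)*(-235469 + 4*I*√13) = ((1/404)*27034768 - 10045)*(-235469 + 4*I*√13) = (6758692/101 - 10045)*(-235469 + 4*I*√13) = 5744147*(-235469 + 4*I*√13)/101 = -1352568549943/101 + 22976588*I*√13/101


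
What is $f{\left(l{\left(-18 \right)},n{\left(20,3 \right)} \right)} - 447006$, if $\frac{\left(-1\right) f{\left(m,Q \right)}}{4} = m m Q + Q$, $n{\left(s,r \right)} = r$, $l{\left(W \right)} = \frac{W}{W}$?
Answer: $-447030$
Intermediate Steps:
$l{\left(W \right)} = 1$
$f{\left(m,Q \right)} = - 4 Q - 4 Q m^{2}$ ($f{\left(m,Q \right)} = - 4 \left(m m Q + Q\right) = - 4 \left(m^{2} Q + Q\right) = - 4 \left(Q m^{2} + Q\right) = - 4 \left(Q + Q m^{2}\right) = - 4 Q - 4 Q m^{2}$)
$f{\left(l{\left(-18 \right)},n{\left(20,3 \right)} \right)} - 447006 = \left(-4\right) 3 \left(1 + 1^{2}\right) - 447006 = \left(-4\right) 3 \left(1 + 1\right) - 447006 = \left(-4\right) 3 \cdot 2 - 447006 = -24 - 447006 = -447030$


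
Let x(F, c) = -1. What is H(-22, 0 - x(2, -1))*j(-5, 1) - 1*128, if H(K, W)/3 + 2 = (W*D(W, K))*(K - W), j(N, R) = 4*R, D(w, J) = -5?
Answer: 1228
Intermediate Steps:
H(K, W) = -6 - 15*W*(K - W) (H(K, W) = -6 + 3*((W*(-5))*(K - W)) = -6 + 3*((-5*W)*(K - W)) = -6 + 3*(-5*W*(K - W)) = -6 - 15*W*(K - W))
H(-22, 0 - x(2, -1))*j(-5, 1) - 1*128 = (-6 + 15*(0 - 1*(-1))² - 15*(-22)*(0 - 1*(-1)))*(4*1) - 1*128 = (-6 + 15*(0 + 1)² - 15*(-22)*(0 + 1))*4 - 128 = (-6 + 15*1² - 15*(-22)*1)*4 - 128 = (-6 + 15*1 + 330)*4 - 128 = (-6 + 15 + 330)*4 - 128 = 339*4 - 128 = 1356 - 128 = 1228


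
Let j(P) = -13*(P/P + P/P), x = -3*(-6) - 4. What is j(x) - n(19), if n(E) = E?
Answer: -45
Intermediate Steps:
x = 14 (x = 18 - 4 = 14)
j(P) = -26 (j(P) = -13*(1 + 1) = -13*2 = -26)
j(x) - n(19) = -26 - 1*19 = -26 - 19 = -45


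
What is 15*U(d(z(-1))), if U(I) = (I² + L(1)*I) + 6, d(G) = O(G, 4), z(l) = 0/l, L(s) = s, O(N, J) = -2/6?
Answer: 260/3 ≈ 86.667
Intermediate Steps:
O(N, J) = -⅓ (O(N, J) = -2*⅙ = -⅓)
z(l) = 0
d(G) = -⅓
U(I) = 6 + I + I² (U(I) = (I² + 1*I) + 6 = (I² + I) + 6 = (I + I²) + 6 = 6 + I + I²)
15*U(d(z(-1))) = 15*(6 - ⅓ + (-⅓)²) = 15*(6 - ⅓ + ⅑) = 15*(52/9) = 260/3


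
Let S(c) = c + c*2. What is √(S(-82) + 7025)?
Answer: √6779 ≈ 82.335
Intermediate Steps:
S(c) = 3*c (S(c) = c + 2*c = 3*c)
√(S(-82) + 7025) = √(3*(-82) + 7025) = √(-246 + 7025) = √6779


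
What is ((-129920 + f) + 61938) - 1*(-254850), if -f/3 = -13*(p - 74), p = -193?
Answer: 176455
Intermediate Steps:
f = -10413 (f = -(-39)*(-193 - 74) = -(-39)*(-267) = -3*3471 = -10413)
((-129920 + f) + 61938) - 1*(-254850) = ((-129920 - 10413) + 61938) - 1*(-254850) = (-140333 + 61938) + 254850 = -78395 + 254850 = 176455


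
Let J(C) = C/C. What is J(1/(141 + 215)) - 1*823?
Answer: -822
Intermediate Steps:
J(C) = 1
J(1/(141 + 215)) - 1*823 = 1 - 1*823 = 1 - 823 = -822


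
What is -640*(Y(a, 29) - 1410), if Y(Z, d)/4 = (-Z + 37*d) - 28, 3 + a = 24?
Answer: -1719040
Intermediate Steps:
a = 21 (a = -3 + 24 = 21)
Y(Z, d) = -112 - 4*Z + 148*d (Y(Z, d) = 4*((-Z + 37*d) - 28) = 4*(-28 - Z + 37*d) = -112 - 4*Z + 148*d)
-640*(Y(a, 29) - 1410) = -640*((-112 - 4*21 + 148*29) - 1410) = -640*((-112 - 84 + 4292) - 1410) = -640*(4096 - 1410) = -640*2686 = -1*1719040 = -1719040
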